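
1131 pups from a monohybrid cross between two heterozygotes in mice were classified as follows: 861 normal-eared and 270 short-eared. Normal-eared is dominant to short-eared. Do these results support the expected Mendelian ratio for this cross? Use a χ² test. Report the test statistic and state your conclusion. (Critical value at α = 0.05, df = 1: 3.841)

For a monohybrid cross between heterozygotes with complete dominance, the expected phenotypic ratio is 3:1.
Expected counts for N = 1131 under a 3:1 ratio (total parts = 4):
  normal-eared: 1131 × 3/4 = 848.25
  short-eared: 1131 × 1/4 = 282.75
χ² = Σ (O − E)² / E
  normal-eared: (861 − 848.25)² / 848.25 = 0.1916
  short-eared: (270 − 282.75)² / 282.75 = 0.5749
χ² = 0.1916 + 0.5749 = 0.7665 ≈ 0.767
Degrees of freedom = 2 − 1 = 1; critical value at α = 0.05 is 3.841.
Since 0.767 < 3.841, we fail to reject the null hypothesis — the data are consistent with the 3:1 ratio.

0.767; consistent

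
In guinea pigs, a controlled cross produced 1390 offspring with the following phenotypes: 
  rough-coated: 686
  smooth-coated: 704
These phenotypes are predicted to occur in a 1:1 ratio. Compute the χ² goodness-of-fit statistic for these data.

The 1:1 ratio has 2 parts, so with N = 1390 the expected counts are:
  rough-coated: 1390 × 1/2 = 695
  smooth-coated: 1390 × 1/2 = 695
χ² = Σ (O − E)² / E
  rough-coated: (686 − 695)² / 695 = 0.1165
  smooth-coated: (704 − 695)² / 695 = 0.1165
χ² = 0.1165 + 0.1165 = 0.233

0.233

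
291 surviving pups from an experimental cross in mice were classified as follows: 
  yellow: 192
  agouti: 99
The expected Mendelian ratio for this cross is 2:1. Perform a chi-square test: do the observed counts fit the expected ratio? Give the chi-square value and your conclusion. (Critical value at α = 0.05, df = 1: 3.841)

Expected counts for N = 291 under a 2:1 ratio (total parts = 3):
  yellow: 291 × 2/3 = 194
  agouti: 291 × 1/3 = 97
χ² = Σ (O − E)² / E
  yellow: (192 − 194)² / 194 = 0.0206
  agouti: (99 − 97)² / 97 = 0.0412
χ² = 0.0206 + 0.0412 = 0.0618 ≈ 0.062
Degrees of freedom = 2 − 1 = 1; critical value at α = 0.05 is 3.841.
Since 0.062 < 3.841, we fail to reject the null hypothesis — the data are consistent with the 2:1 ratio.

0.062; consistent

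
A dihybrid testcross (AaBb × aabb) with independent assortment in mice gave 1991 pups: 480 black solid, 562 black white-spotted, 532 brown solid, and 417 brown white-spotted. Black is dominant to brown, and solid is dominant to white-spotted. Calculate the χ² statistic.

A dihybrid testcross with independent assortment gives a 1:1:1:1 ratio.
Total ratio parts = 4. Expected numbers out of 1991:
  black solid: 1991 × 1/4 = 497.75
  black white-spotted: 1991 × 1/4 = 497.75
  brown solid: 1991 × 1/4 = 497.75
  brown white-spotted: 1991 × 1/4 = 497.75
χ² = Σ (O − E)² / E
  black solid: (480 − 497.75)² / 497.75 = 0.6330
  black white-spotted: (562 − 497.75)² / 497.75 = 8.2934
  brown solid: (532 − 497.75)² / 497.75 = 2.3567
  brown white-spotted: (417 − 497.75)² / 497.75 = 13.1001
χ² = 0.6330 + 8.2934 + 2.3567 + 13.1001 = 24.3832 ≈ 24.383

24.383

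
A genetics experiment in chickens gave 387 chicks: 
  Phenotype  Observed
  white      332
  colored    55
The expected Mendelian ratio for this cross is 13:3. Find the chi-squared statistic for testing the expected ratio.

5.232

Total ratio parts = 16. Expected numbers out of 387:
  white: 387 × 13/16 = 314.4375
  colored: 387 × 3/16 = 72.5625
χ² = Σ (O − E)² / E
  white: (332 − 314.4375)² / 314.4375 = 0.9809
  colored: (55 − 72.5625)² / 72.5625 = 4.2507
χ² = 0.9809 + 4.2507 = 5.2316 ≈ 5.232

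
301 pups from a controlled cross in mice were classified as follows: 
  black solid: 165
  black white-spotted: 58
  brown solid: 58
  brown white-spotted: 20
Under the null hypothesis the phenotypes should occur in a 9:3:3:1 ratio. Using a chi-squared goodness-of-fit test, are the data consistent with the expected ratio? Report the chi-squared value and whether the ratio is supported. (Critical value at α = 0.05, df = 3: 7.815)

0.271; consistent

Total ratio parts = 16. Expected numbers out of 301:
  black solid: 301 × 9/16 = 169.3125
  black white-spotted: 301 × 3/16 = 56.4375
  brown solid: 301 × 3/16 = 56.4375
  brown white-spotted: 301 × 1/16 = 18.8125
χ² = Σ (O − E)² / E
  black solid: (165 − 169.3125)² / 169.3125 = 0.1098
  black white-spotted: (58 − 56.4375)² / 56.4375 = 0.0433
  brown solid: (58 − 56.4375)² / 56.4375 = 0.0433
  brown white-spotted: (20 − 18.8125)² / 18.8125 = 0.0750
χ² = 0.1098 + 0.0433 + 0.0433 + 0.0750 = 0.2714 ≈ 0.271
Degrees of freedom = 4 − 1 = 3; critical value at α = 0.05 is 7.815.
Since 0.271 < 7.815, we fail to reject the null hypothesis — the data are consistent with the 9:3:3:1 ratio.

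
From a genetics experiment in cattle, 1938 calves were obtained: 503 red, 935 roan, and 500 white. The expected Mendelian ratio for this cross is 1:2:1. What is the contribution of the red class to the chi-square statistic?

Expected counts for N = 1938 under a 1:2:1 ratio (total parts = 4):
  red: 1938 × 1/4 = 484.5
  roan: 1938 × 2/4 = 969
  white: 1938 × 1/4 = 484.5
Contribution of red: (503 − 484.5)² / 484.5 = 0.7064

0.706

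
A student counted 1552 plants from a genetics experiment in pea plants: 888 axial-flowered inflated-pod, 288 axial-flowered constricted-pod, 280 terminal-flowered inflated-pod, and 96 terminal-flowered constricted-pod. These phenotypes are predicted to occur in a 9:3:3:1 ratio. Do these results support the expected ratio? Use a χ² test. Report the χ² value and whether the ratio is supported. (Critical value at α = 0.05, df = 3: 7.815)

0.715; consistent

The 9:3:3:1 ratio has 16 parts, so with N = 1552 the expected counts are:
  axial-flowered inflated-pod: 1552 × 9/16 = 873
  axial-flowered constricted-pod: 1552 × 3/16 = 291
  terminal-flowered inflated-pod: 1552 × 3/16 = 291
  terminal-flowered constricted-pod: 1552 × 1/16 = 97
χ² = Σ (O − E)² / E
  axial-flowered inflated-pod: (888 − 873)² / 873 = 0.2577
  axial-flowered constricted-pod: (288 − 291)² / 291 = 0.0309
  terminal-flowered inflated-pod: (280 − 291)² / 291 = 0.4158
  terminal-flowered constricted-pod: (96 − 97)² / 97 = 0.0103
χ² = 0.2577 + 0.0309 + 0.4158 + 0.0103 = 0.7147 ≈ 0.715
Degrees of freedom = 4 − 1 = 3; critical value at α = 0.05 is 7.815.
Since 0.715 < 7.815, we fail to reject the null hypothesis — the data are consistent with the 9:3:3:1 ratio.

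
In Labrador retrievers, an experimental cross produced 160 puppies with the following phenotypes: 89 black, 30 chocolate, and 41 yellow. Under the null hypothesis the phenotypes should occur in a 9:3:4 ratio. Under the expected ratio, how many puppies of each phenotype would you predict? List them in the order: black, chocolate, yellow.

Under the 9:3:4 hypothesis (Σ ratio = 16, N = 160):
  black: 160 × 9/16 = 90
  chocolate: 160 × 3/16 = 30
  yellow: 160 × 4/16 = 40

90, 30, 40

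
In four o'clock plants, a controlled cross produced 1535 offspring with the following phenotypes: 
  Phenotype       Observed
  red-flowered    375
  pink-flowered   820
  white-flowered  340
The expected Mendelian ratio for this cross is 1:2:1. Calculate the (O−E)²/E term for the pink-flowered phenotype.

3.591

The 1:2:1 ratio has 4 parts, so with N = 1535 the expected counts are:
  red-flowered: 1535 × 1/4 = 383.75
  pink-flowered: 1535 × 2/4 = 767.5
  white-flowered: 1535 × 1/4 = 383.75
Contribution of pink-flowered: (820 − 767.5)² / 767.5 = 3.5912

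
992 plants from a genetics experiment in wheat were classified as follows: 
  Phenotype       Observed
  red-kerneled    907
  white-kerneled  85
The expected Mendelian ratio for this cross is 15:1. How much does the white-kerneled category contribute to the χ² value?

8.532

Expected counts for N = 992 under a 15:1 ratio (total parts = 16):
  red-kerneled: 992 × 15/16 = 930
  white-kerneled: 992 × 1/16 = 62
Contribution of white-kerneled: (85 − 62)² / 62 = 8.5323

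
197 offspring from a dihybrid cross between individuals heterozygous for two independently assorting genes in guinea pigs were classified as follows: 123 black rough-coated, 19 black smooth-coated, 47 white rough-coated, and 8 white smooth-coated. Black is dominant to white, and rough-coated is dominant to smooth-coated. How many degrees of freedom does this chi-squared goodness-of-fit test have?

3

A dihybrid F₂ with independent assortment and complete dominance at both loci gives a 9:3:3:1 phenotypic ratio.
A goodness-of-fit test with 4 phenotype classes has df = 4 − 1 = 3.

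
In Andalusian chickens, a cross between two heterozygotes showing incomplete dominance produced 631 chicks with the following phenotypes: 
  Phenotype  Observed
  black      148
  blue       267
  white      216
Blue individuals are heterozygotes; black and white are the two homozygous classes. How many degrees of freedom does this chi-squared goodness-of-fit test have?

2

With incomplete dominance, a heterozygote × heterozygote cross gives a 1:2:1 phenotypic ratio.
A goodness-of-fit test with 3 phenotype classes has df = 3 − 1 = 2.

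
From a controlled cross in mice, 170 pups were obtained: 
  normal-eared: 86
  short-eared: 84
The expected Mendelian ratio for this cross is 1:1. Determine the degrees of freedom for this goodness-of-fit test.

A goodness-of-fit test with 2 phenotype classes has df = 2 − 1 = 1.

1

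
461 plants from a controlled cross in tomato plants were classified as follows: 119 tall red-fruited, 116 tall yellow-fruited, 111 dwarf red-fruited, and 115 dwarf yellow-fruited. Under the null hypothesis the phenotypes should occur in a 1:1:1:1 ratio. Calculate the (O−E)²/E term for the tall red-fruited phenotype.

Under the 1:1:1:1 hypothesis (Σ ratio = 4, N = 461):
  tall red-fruited: 461 × 1/4 = 115.25
  tall yellow-fruited: 461 × 1/4 = 115.25
  dwarf red-fruited: 461 × 1/4 = 115.25
  dwarf yellow-fruited: 461 × 1/4 = 115.25
Contribution of tall red-fruited: (119 − 115.25)² / 115.25 = 0.1220

0.122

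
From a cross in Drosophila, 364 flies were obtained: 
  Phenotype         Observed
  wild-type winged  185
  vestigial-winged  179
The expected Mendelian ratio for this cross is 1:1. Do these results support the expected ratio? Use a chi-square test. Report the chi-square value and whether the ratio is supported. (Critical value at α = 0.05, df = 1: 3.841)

Expected counts for N = 364 under a 1:1 ratio (total parts = 2):
  wild-type winged: 364 × 1/2 = 182
  vestigial-winged: 364 × 1/2 = 182
χ² = Σ (O − E)² / E
  wild-type winged: (185 − 182)² / 182 = 0.0495
  vestigial-winged: (179 − 182)² / 182 = 0.0495
χ² = 0.0495 + 0.0495 = 0.099
Degrees of freedom = 2 − 1 = 1; critical value at α = 0.05 is 3.841.
Since 0.099 < 3.841, we fail to reject the null hypothesis — the data are consistent with the 1:1 ratio.

0.099; consistent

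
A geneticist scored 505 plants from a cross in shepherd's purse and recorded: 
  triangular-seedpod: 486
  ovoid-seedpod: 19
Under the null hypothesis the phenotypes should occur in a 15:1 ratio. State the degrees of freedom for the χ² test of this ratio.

A goodness-of-fit test with 2 phenotype classes has df = 2 − 1 = 1.

1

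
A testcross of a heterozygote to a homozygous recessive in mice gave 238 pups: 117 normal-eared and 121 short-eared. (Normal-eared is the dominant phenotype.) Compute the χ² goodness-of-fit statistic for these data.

0.067

A testcross of a heterozygote (Aa × aa) gives a 1:1 phenotypic ratio.
The 1:1 ratio has 2 parts, so with N = 238 the expected counts are:
  normal-eared: 238 × 1/2 = 119
  short-eared: 238 × 1/2 = 119
χ² = Σ (O − E)² / E
  normal-eared: (117 − 119)² / 119 = 0.0336
  short-eared: (121 − 119)² / 119 = 0.0336
χ² = 0.0336 + 0.0336 = 0.0672 ≈ 0.067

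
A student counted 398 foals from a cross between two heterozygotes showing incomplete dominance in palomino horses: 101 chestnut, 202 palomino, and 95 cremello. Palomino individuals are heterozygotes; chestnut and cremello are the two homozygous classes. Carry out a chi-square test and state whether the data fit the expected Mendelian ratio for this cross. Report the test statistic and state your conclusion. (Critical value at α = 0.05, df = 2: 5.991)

With incomplete dominance, a heterozygote × heterozygote cross gives a 1:2:1 phenotypic ratio.
Total ratio parts = 4. Expected numbers out of 398:
  chestnut: 398 × 1/4 = 99.5
  palomino: 398 × 2/4 = 199
  cremello: 398 × 1/4 = 99.5
χ² = Σ (O − E)² / E
  chestnut: (101 − 99.5)² / 99.5 = 0.0226
  palomino: (202 − 199)² / 199 = 0.0452
  cremello: (95 − 99.5)² / 99.5 = 0.2035
χ² = 0.0226 + 0.0452 + 0.2035 = 0.2713 ≈ 0.271
Degrees of freedom = 3 − 1 = 2; critical value at α = 0.05 is 5.991.
Since 0.271 < 5.991, we fail to reject the null hypothesis — the data are consistent with the 1:2:1 ratio.

0.271; consistent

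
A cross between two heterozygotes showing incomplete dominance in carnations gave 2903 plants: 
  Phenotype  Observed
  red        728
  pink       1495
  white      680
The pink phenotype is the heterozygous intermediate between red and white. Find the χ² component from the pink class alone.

With incomplete dominance, a heterozygote × heterozygote cross gives a 1:2:1 phenotypic ratio.
Total ratio parts = 4. Expected numbers out of 2903:
  red: 2903 × 1/4 = 725.75
  pink: 2903 × 2/4 = 1451.5
  white: 2903 × 1/4 = 725.75
Contribution of pink: (1495 − 1451.5)² / 1451.5 = 1.3037

1.304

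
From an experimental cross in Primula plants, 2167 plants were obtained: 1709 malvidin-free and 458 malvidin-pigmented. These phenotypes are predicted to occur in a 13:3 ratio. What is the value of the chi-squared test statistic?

Expected counts for N = 2167 under a 13:3 ratio (total parts = 16):
  malvidin-free: 2167 × 13/16 = 1760.6875
  malvidin-pigmented: 2167 × 3/16 = 406.3125
χ² = Σ (O − E)² / E
  malvidin-free: (1709 − 1760.6875)² / 1760.6875 = 1.5174
  malvidin-pigmented: (458 − 406.3125)² / 406.3125 = 6.5752
χ² = 1.5174 + 6.5752 = 8.0926 ≈ 8.093

8.093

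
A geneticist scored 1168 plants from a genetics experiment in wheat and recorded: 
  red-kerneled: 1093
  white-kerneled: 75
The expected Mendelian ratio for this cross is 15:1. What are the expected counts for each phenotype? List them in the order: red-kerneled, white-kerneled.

1095, 73

Expected counts for N = 1168 under a 15:1 ratio (total parts = 16):
  red-kerneled: 1168 × 15/16 = 1095
  white-kerneled: 1168 × 1/16 = 73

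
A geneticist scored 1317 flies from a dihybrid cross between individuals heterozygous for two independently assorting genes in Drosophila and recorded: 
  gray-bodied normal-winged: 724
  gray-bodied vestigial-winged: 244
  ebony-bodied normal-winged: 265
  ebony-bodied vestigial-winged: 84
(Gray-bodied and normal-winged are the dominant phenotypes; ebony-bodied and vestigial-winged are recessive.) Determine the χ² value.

A dihybrid F₂ with independent assortment and complete dominance at both loci gives a 9:3:3:1 phenotypic ratio.
Total ratio parts = 16. Expected numbers out of 1317:
  gray-bodied normal-winged: 1317 × 9/16 = 740.8125
  gray-bodied vestigial-winged: 1317 × 3/16 = 246.9375
  ebony-bodied normal-winged: 1317 × 3/16 = 246.9375
  ebony-bodied vestigial-winged: 1317 × 1/16 = 82.3125
χ² = Σ (O − E)² / E
  gray-bodied normal-winged: (724 − 740.8125)² / 740.8125 = 0.3816
  gray-bodied vestigial-winged: (244 − 246.9375)² / 246.9375 = 0.0349
  ebony-bodied normal-winged: (265 − 246.9375)² / 246.9375 = 1.3212
  ebony-bodied vestigial-winged: (84 − 82.3125)² / 82.3125 = 0.0346
χ² = 0.3816 + 0.0349 + 1.3212 + 0.0346 = 1.7723 ≈ 1.772

1.772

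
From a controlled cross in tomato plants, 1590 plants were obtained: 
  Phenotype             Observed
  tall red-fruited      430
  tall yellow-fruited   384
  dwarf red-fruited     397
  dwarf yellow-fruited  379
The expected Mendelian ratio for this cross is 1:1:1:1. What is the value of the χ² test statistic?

3.977

Under the 1:1:1:1 hypothesis (Σ ratio = 4, N = 1590):
  tall red-fruited: 1590 × 1/4 = 397.5
  tall yellow-fruited: 1590 × 1/4 = 397.5
  dwarf red-fruited: 1590 × 1/4 = 397.5
  dwarf yellow-fruited: 1590 × 1/4 = 397.5
χ² = Σ (O − E)² / E
  tall red-fruited: (430 − 397.5)² / 397.5 = 2.6572
  tall yellow-fruited: (384 − 397.5)² / 397.5 = 0.4585
  dwarf red-fruited: (397 − 397.5)² / 397.5 = 0.0006
  dwarf yellow-fruited: (379 − 397.5)² / 397.5 = 0.8610
χ² = 2.6572 + 0.4585 + 0.0006 + 0.8610 = 3.9773 ≈ 3.977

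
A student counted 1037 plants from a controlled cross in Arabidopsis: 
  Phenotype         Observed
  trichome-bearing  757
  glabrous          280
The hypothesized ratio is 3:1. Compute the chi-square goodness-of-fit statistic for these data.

2.214

Expected counts for N = 1037 under a 3:1 ratio (total parts = 4):
  trichome-bearing: 1037 × 3/4 = 777.75
  glabrous: 1037 × 1/4 = 259.25
χ² = Σ (O − E)² / E
  trichome-bearing: (757 − 777.75)² / 777.75 = 0.5536
  glabrous: (280 − 259.25)² / 259.25 = 1.6608
χ² = 0.5536 + 1.6608 = 2.2144 ≈ 2.214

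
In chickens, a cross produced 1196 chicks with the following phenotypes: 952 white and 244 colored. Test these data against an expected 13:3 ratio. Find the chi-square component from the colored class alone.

The 13:3 ratio has 16 parts, so with N = 1196 the expected counts are:
  white: 1196 × 13/16 = 971.75
  colored: 1196 × 3/16 = 224.25
Contribution of colored: (244 − 224.25)² / 224.25 = 1.7394

1.739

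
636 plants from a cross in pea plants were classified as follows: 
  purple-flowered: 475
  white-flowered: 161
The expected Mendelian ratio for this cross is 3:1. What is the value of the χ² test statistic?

0.034

Total ratio parts = 4. Expected numbers out of 636:
  purple-flowered: 636 × 3/4 = 477
  white-flowered: 636 × 1/4 = 159
χ² = Σ (O − E)² / E
  purple-flowered: (475 − 477)² / 477 = 0.0084
  white-flowered: (161 − 159)² / 159 = 0.0252
χ² = 0.0084 + 0.0252 = 0.0336 ≈ 0.034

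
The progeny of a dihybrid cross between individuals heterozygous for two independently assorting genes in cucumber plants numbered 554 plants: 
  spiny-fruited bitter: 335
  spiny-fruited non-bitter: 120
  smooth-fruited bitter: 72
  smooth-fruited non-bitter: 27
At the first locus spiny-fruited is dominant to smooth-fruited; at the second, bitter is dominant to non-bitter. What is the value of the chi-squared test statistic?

15.717

A dihybrid F₂ with independent assortment and complete dominance at both loci gives a 9:3:3:1 phenotypic ratio.
Under the 9:3:3:1 hypothesis (Σ ratio = 16, N = 554):
  spiny-fruited bitter: 554 × 9/16 = 311.625
  spiny-fruited non-bitter: 554 × 3/16 = 103.875
  smooth-fruited bitter: 554 × 3/16 = 103.875
  smooth-fruited non-bitter: 554 × 1/16 = 34.625
χ² = Σ (O − E)² / E
  spiny-fruited bitter: (335 − 311.625)² / 311.625 = 1.7534
  spiny-fruited non-bitter: (120 − 103.875)² / 103.875 = 2.5032
  smooth-fruited bitter: (72 − 103.875)² / 103.875 = 9.7811
  smooth-fruited non-bitter: (27 − 34.625)² / 34.625 = 1.6792
χ² = 1.7534 + 2.5032 + 9.7811 + 1.6792 = 15.7169 ≈ 15.717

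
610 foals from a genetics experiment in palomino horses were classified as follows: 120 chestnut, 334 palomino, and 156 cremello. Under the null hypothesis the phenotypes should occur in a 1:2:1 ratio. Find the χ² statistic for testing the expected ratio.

9.764

Total ratio parts = 4. Expected numbers out of 610:
  chestnut: 610 × 1/4 = 152.5
  palomino: 610 × 2/4 = 305
  cremello: 610 × 1/4 = 152.5
χ² = Σ (O − E)² / E
  chestnut: (120 − 152.5)² / 152.5 = 6.9262
  palomino: (334 − 305)² / 305 = 2.7574
  cremello: (156 − 152.5)² / 152.5 = 0.0803
χ² = 6.9262 + 2.7574 + 0.0803 = 9.7639 ≈ 9.764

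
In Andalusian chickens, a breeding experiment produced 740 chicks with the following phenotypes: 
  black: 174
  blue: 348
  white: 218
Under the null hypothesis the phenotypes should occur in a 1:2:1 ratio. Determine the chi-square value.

7.849

Total ratio parts = 4. Expected numbers out of 740:
  black: 740 × 1/4 = 185
  blue: 740 × 2/4 = 370
  white: 740 × 1/4 = 185
χ² = Σ (O − E)² / E
  black: (174 − 185)² / 185 = 0.6541
  blue: (348 − 370)² / 370 = 1.3081
  white: (218 − 185)² / 185 = 5.8865
χ² = 0.6541 + 1.3081 + 5.8865 = 7.8487 ≈ 7.849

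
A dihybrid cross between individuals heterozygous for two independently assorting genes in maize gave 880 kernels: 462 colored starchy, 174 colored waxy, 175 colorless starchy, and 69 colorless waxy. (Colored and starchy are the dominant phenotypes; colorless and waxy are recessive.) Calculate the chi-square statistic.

A dihybrid F₂ with independent assortment and complete dominance at both loci gives a 9:3:3:1 phenotypic ratio.
Under the 9:3:3:1 hypothesis (Σ ratio = 16, N = 880):
  colored starchy: 880 × 9/16 = 495
  colored waxy: 880 × 3/16 = 165
  colorless starchy: 880 × 3/16 = 165
  colorless waxy: 880 × 1/16 = 55
χ² = Σ (O − E)² / E
  colored starchy: (462 − 495)² / 495 = 2.2000
  colored waxy: (174 − 165)² / 165 = 0.4909
  colorless starchy: (175 − 165)² / 165 = 0.6061
  colorless waxy: (69 − 55)² / 55 = 3.5636
χ² = 2.2000 + 0.4909 + 0.6061 + 3.5636 = 6.8606 ≈ 6.861

6.861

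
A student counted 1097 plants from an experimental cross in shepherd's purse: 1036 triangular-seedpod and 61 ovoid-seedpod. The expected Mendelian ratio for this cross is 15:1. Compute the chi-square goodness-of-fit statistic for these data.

0.890

Total ratio parts = 16. Expected numbers out of 1097:
  triangular-seedpod: 1097 × 15/16 = 1028.4375
  ovoid-seedpod: 1097 × 1/16 = 68.5625
χ² = Σ (O − E)² / E
  triangular-seedpod: (1036 − 1028.4375)² / 1028.4375 = 0.0556
  ovoid-seedpod: (61 − 68.5625)² / 68.5625 = 0.8341
χ² = 0.0556 + 0.8341 = 0.8897 ≈ 0.890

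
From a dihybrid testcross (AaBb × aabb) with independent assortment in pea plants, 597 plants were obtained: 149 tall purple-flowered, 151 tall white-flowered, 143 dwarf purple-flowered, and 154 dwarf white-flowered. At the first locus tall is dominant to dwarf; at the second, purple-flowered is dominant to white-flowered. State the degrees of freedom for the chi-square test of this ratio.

A dihybrid testcross with independent assortment gives a 1:1:1:1 ratio.
A goodness-of-fit test with 4 phenotype classes has df = 4 − 1 = 3.

3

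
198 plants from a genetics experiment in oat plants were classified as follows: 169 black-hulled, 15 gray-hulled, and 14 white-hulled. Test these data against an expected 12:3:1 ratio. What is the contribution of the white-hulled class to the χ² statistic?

Under the 12:3:1 hypothesis (Σ ratio = 16, N = 198):
  black-hulled: 198 × 12/16 = 148.5
  gray-hulled: 198 × 3/16 = 37.125
  white-hulled: 198 × 1/16 = 12.375
Contribution of white-hulled: (14 − 12.375)² / 12.375 = 0.2134

0.213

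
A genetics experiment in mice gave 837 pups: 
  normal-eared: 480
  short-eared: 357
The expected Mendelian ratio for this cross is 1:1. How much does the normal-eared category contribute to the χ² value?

9.038

Expected counts for N = 837 under a 1:1 ratio (total parts = 2):
  normal-eared: 837 × 1/2 = 418.5
  short-eared: 837 × 1/2 = 418.5
Contribution of normal-eared: (480 − 418.5)² / 418.5 = 9.0376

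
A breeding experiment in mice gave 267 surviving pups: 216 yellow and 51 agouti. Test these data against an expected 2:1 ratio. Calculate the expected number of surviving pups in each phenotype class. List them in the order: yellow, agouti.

Under the 2:1 hypothesis (Σ ratio = 3, N = 267):
  yellow: 267 × 2/3 = 178
  agouti: 267 × 1/3 = 89

178, 89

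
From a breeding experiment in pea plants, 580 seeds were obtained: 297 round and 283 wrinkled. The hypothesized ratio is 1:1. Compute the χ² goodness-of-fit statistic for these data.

0.338

The 1:1 ratio has 2 parts, so with N = 580 the expected counts are:
  round: 580 × 1/2 = 290
  wrinkled: 580 × 1/2 = 290
χ² = Σ (O − E)² / E
  round: (297 − 290)² / 290 = 0.1690
  wrinkled: (283 − 290)² / 290 = 0.1690
χ² = 0.1690 + 0.1690 = 0.338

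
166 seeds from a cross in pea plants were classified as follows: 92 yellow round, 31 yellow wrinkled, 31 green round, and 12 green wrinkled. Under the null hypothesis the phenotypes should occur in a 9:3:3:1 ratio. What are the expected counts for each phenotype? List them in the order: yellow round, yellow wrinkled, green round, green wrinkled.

Expected counts for N = 166 under a 9:3:3:1 ratio (total parts = 16):
  yellow round: 166 × 9/16 = 93.375
  yellow wrinkled: 166 × 3/16 = 31.125
  green round: 166 × 3/16 = 31.125
  green wrinkled: 166 × 1/16 = 10.375

93.375, 31.125, 31.125, 10.375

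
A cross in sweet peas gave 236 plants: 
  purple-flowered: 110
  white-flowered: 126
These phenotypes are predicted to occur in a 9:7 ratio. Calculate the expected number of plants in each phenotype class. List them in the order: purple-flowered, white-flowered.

Total ratio parts = 16. Expected numbers out of 236:
  purple-flowered: 236 × 9/16 = 132.75
  white-flowered: 236 × 7/16 = 103.25

132.75, 103.25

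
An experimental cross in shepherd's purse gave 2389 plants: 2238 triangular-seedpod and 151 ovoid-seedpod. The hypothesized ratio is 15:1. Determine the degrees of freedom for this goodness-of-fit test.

A goodness-of-fit test with 2 phenotype classes has df = 2 − 1 = 1.

1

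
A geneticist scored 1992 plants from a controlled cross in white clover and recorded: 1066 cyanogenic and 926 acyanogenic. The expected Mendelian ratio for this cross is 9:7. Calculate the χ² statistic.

Expected counts for N = 1992 under a 9:7 ratio (total parts = 16):
  cyanogenic: 1992 × 9/16 = 1120.5
  acyanogenic: 1992 × 7/16 = 871.5
χ² = Σ (O − E)² / E
  cyanogenic: (1066 − 1120.5)² / 1120.5 = 2.6508
  acyanogenic: (926 − 871.5)² / 871.5 = 3.4082
χ² = 2.6508 + 3.4082 = 6.059

6.059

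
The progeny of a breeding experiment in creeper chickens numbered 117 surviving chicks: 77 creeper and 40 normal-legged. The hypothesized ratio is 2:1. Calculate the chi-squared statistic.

Expected counts for N = 117 under a 2:1 ratio (total parts = 3):
  creeper: 117 × 2/3 = 78
  normal-legged: 117 × 1/3 = 39
χ² = Σ (O − E)² / E
  creeper: (77 − 78)² / 78 = 0.0128
  normal-legged: (40 − 39)² / 39 = 0.0256
χ² = 0.0128 + 0.0256 = 0.0384 ≈ 0.038

0.038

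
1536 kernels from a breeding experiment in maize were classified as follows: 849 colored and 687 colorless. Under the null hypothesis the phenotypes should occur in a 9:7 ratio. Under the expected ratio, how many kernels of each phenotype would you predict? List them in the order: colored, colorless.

864, 672

The 9:7 ratio has 16 parts, so with N = 1536 the expected counts are:
  colored: 1536 × 9/16 = 864
  colorless: 1536 × 7/16 = 672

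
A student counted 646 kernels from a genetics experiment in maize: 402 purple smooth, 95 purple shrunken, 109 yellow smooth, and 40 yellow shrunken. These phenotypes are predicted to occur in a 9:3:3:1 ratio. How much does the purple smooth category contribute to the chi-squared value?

4.106

The 9:3:3:1 ratio has 16 parts, so with N = 646 the expected counts are:
  purple smooth: 646 × 9/16 = 363.375
  purple shrunken: 646 × 3/16 = 121.125
  yellow smooth: 646 × 3/16 = 121.125
  yellow shrunken: 646 × 1/16 = 40.375
Contribution of purple smooth: (402 − 363.375)² / 363.375 = 4.1057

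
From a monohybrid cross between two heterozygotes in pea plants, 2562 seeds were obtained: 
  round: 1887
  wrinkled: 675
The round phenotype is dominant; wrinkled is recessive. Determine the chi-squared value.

2.478

For a monohybrid cross between heterozygotes with complete dominance, the expected phenotypic ratio is 3:1.
Expected counts for N = 2562 under a 3:1 ratio (total parts = 4):
  round: 2562 × 3/4 = 1921.5
  wrinkled: 2562 × 1/4 = 640.5
χ² = Σ (O − E)² / E
  round: (1887 − 1921.5)² / 1921.5 = 0.6194
  wrinkled: (675 − 640.5)² / 640.5 = 1.8583
χ² = 0.6194 + 1.8583 = 2.4777 ≈ 2.478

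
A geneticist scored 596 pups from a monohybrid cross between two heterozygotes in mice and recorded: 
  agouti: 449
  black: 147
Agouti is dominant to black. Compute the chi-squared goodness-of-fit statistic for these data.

0.036

For a monohybrid cross between heterozygotes with complete dominance, the expected phenotypic ratio is 3:1.
Total ratio parts = 4. Expected numbers out of 596:
  agouti: 596 × 3/4 = 447
  black: 596 × 1/4 = 149
χ² = Σ (O − E)² / E
  agouti: (449 − 447)² / 447 = 0.0089
  black: (147 − 149)² / 149 = 0.0268
χ² = 0.0089 + 0.0268 = 0.0357 ≈ 0.036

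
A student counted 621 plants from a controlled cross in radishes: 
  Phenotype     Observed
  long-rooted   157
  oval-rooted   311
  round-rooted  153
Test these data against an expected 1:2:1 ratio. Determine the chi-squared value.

Total ratio parts = 4. Expected numbers out of 621:
  long-rooted: 621 × 1/4 = 155.25
  oval-rooted: 621 × 2/4 = 310.5
  round-rooted: 621 × 1/4 = 155.25
χ² = Σ (O − E)² / E
  long-rooted: (157 − 155.25)² / 155.25 = 0.0197
  oval-rooted: (311 − 310.5)² / 310.5 = 0.0008
  round-rooted: (153 − 155.25)² / 155.25 = 0.0326
χ² = 0.0197 + 0.0008 + 0.0326 = 0.0531 ≈ 0.053

0.053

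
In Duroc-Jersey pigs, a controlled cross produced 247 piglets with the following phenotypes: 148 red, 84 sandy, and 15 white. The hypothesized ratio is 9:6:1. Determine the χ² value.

1.407

Expected counts for N = 247 under a 9:6:1 ratio (total parts = 16):
  red: 247 × 9/16 = 138.9375
  sandy: 247 × 6/16 = 92.625
  white: 247 × 1/16 = 15.4375
χ² = Σ (O − E)² / E
  red: (148 − 138.9375)² / 138.9375 = 0.5911
  sandy: (84 − 92.625)² / 92.625 = 0.8031
  white: (15 − 15.4375)² / 15.4375 = 0.0124
χ² = 0.5911 + 0.8031 + 0.0124 = 1.4066 ≈ 1.407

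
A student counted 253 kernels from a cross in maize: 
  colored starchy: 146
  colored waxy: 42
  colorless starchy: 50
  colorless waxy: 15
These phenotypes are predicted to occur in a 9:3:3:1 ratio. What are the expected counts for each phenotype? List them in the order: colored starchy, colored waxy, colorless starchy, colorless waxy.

Total ratio parts = 16. Expected numbers out of 253:
  colored starchy: 253 × 9/16 = 142.3125
  colored waxy: 253 × 3/16 = 47.4375
  colorless starchy: 253 × 3/16 = 47.4375
  colorless waxy: 253 × 1/16 = 15.8125

142.3125, 47.4375, 47.4375, 15.8125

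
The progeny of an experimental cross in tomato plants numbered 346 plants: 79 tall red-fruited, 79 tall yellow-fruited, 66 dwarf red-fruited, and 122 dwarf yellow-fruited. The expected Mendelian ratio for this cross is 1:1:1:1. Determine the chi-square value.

The 1:1:1:1 ratio has 4 parts, so with N = 346 the expected counts are:
  tall red-fruited: 346 × 1/4 = 86.5
  tall yellow-fruited: 346 × 1/4 = 86.5
  dwarf red-fruited: 346 × 1/4 = 86.5
  dwarf yellow-fruited: 346 × 1/4 = 86.5
χ² = Σ (O − E)² / E
  tall red-fruited: (79 − 86.5)² / 86.5 = 0.6503
  tall yellow-fruited: (79 − 86.5)² / 86.5 = 0.6503
  dwarf red-fruited: (66 − 86.5)² / 86.5 = 4.8584
  dwarf yellow-fruited: (122 − 86.5)² / 86.5 = 14.5694
χ² = 0.6503 + 0.6503 + 4.8584 + 14.5694 = 20.7284 ≈ 20.728

20.728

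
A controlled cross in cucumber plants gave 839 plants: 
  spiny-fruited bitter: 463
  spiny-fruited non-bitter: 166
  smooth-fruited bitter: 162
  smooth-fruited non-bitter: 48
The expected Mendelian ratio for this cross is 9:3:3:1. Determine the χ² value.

Expected counts for N = 839 under a 9:3:3:1 ratio (total parts = 16):
  spiny-fruited bitter: 839 × 9/16 = 471.9375
  spiny-fruited non-bitter: 839 × 3/16 = 157.3125
  smooth-fruited bitter: 839 × 3/16 = 157.3125
  smooth-fruited non-bitter: 839 × 1/16 = 52.4375
χ² = Σ (O − E)² / E
  spiny-fruited bitter: (463 − 471.9375)² / 471.9375 = 0.1693
  spiny-fruited non-bitter: (166 − 157.3125)² / 157.3125 = 0.4798
  smooth-fruited bitter: (162 − 157.3125)² / 157.3125 = 0.1397
  smooth-fruited non-bitter: (48 − 52.4375)² / 52.4375 = 0.3755
χ² = 0.1693 + 0.4798 + 0.1397 + 0.3755 = 1.1643 ≈ 1.164

1.164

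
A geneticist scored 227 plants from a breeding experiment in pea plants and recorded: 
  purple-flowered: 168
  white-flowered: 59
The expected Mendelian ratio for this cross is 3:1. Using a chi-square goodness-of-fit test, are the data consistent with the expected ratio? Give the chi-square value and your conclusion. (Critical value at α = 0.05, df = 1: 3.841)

0.119; consistent

Total ratio parts = 4. Expected numbers out of 227:
  purple-flowered: 227 × 3/4 = 170.25
  white-flowered: 227 × 1/4 = 56.75
χ² = Σ (O − E)² / E
  purple-flowered: (168 − 170.25)² / 170.25 = 0.0297
  white-flowered: (59 − 56.75)² / 56.75 = 0.0892
χ² = 0.0297 + 0.0892 = 0.1189 ≈ 0.119
Degrees of freedom = 2 − 1 = 1; critical value at α = 0.05 is 3.841.
Since 0.119 < 3.841, we fail to reject the null hypothesis — the data are consistent with the 3:1 ratio.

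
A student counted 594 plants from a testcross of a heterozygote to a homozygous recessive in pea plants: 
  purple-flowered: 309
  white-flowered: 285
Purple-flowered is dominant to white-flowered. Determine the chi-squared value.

0.970

A testcross of a heterozygote (Aa × aa) gives a 1:1 phenotypic ratio.
Total ratio parts = 2. Expected numbers out of 594:
  purple-flowered: 594 × 1/2 = 297
  white-flowered: 594 × 1/2 = 297
χ² = Σ (O − E)² / E
  purple-flowered: (309 − 297)² / 297 = 0.4848
  white-flowered: (285 − 297)² / 297 = 0.4848
χ² = 0.4848 + 0.4848 = 0.9696 ≈ 0.970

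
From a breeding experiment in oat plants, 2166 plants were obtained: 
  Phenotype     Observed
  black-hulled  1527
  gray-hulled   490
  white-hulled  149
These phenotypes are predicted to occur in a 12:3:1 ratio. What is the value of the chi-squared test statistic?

24.545

Under the 12:3:1 hypothesis (Σ ratio = 16, N = 2166):
  black-hulled: 2166 × 12/16 = 1624.5
  gray-hulled: 2166 × 3/16 = 406.125
  white-hulled: 2166 × 1/16 = 135.375
χ² = Σ (O − E)² / E
  black-hulled: (1527 − 1624.5)² / 1624.5 = 5.8518
  gray-hulled: (490 − 406.125)² / 406.125 = 17.3223
  white-hulled: (149 − 135.375)² / 135.375 = 1.3713
χ² = 5.8518 + 17.3223 + 1.3713 = 24.5454 ≈ 24.545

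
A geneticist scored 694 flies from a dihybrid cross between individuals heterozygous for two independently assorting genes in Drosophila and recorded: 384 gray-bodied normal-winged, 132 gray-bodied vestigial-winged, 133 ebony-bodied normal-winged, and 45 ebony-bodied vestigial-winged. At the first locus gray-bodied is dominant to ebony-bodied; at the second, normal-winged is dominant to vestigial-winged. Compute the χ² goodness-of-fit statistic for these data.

0.256

A dihybrid F₂ with independent assortment and complete dominance at both loci gives a 9:3:3:1 phenotypic ratio.
Total ratio parts = 16. Expected numbers out of 694:
  gray-bodied normal-winged: 694 × 9/16 = 390.375
  gray-bodied vestigial-winged: 694 × 3/16 = 130.125
  ebony-bodied normal-winged: 694 × 3/16 = 130.125
  ebony-bodied vestigial-winged: 694 × 1/16 = 43.375
χ² = Σ (O − E)² / E
  gray-bodied normal-winged: (384 − 390.375)² / 390.375 = 0.1041
  gray-bodied vestigial-winged: (132 − 130.125)² / 130.125 = 0.0270
  ebony-bodied normal-winged: (133 − 130.125)² / 130.125 = 0.0635
  ebony-bodied vestigial-winged: (45 − 43.375)² / 43.375 = 0.0609
χ² = 0.1041 + 0.0270 + 0.0635 + 0.0609 = 0.2555 ≈ 0.256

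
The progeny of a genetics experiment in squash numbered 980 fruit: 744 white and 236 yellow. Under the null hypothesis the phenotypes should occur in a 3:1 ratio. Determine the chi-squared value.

The 3:1 ratio has 4 parts, so with N = 980 the expected counts are:
  white: 980 × 3/4 = 735
  yellow: 980 × 1/4 = 245
χ² = Σ (O − E)² / E
  white: (744 − 735)² / 735 = 0.1102
  yellow: (236 − 245)² / 245 = 0.3306
χ² = 0.1102 + 0.3306 = 0.4408 ≈ 0.441

0.441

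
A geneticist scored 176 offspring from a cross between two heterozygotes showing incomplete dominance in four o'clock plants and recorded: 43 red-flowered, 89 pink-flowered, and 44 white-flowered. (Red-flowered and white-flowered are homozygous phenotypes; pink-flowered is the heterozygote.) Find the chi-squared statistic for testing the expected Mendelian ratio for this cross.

With incomplete dominance, a heterozygote × heterozygote cross gives a 1:2:1 phenotypic ratio.
Total ratio parts = 4. Expected numbers out of 176:
  red-flowered: 176 × 1/4 = 44
  pink-flowered: 176 × 2/4 = 88
  white-flowered: 176 × 1/4 = 44
χ² = Σ (O − E)² / E
  red-flowered: (43 − 44)² / 44 = 0.0227
  pink-flowered: (89 − 88)² / 88 = 0.0114
  white-flowered: (44 − 44)² / 44 = 0.0000
χ² = 0.0227 + 0.0114 + 0.0000 = 0.0341 ≈ 0.034

0.034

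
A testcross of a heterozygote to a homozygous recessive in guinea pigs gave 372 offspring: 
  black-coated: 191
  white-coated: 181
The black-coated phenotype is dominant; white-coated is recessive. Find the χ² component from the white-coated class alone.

0.134

A testcross of a heterozygote (Aa × aa) gives a 1:1 phenotypic ratio.
The 1:1 ratio has 2 parts, so with N = 372 the expected counts are:
  black-coated: 372 × 1/2 = 186
  white-coated: 372 × 1/2 = 186
Contribution of white-coated: (181 − 186)² / 186 = 0.1344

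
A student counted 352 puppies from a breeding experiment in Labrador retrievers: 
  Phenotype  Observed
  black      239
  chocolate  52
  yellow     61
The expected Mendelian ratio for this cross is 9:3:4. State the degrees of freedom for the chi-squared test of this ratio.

A goodness-of-fit test with 3 phenotype classes has df = 3 − 1 = 2.

2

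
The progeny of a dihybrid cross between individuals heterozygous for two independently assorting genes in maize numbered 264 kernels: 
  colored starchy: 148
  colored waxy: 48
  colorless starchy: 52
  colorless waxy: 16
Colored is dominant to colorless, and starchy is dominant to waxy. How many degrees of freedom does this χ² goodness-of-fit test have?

A dihybrid F₂ with independent assortment and complete dominance at both loci gives a 9:3:3:1 phenotypic ratio.
A goodness-of-fit test with 4 phenotype classes has df = 4 − 1 = 3.

3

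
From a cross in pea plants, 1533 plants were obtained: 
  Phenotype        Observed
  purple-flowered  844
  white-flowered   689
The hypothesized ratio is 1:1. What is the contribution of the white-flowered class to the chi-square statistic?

Under the 1:1 hypothesis (Σ ratio = 2, N = 1533):
  purple-flowered: 1533 × 1/2 = 766.5
  white-flowered: 1533 × 1/2 = 766.5
Contribution of white-flowered: (689 − 766.5)² / 766.5 = 7.8359

7.836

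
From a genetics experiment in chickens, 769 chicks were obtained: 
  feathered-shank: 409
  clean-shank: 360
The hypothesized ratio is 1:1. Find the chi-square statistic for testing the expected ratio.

3.122

Total ratio parts = 2. Expected numbers out of 769:
  feathered-shank: 769 × 1/2 = 384.5
  clean-shank: 769 × 1/2 = 384.5
χ² = Σ (O − E)² / E
  feathered-shank: (409 − 384.5)² / 384.5 = 1.5611
  clean-shank: (360 − 384.5)² / 384.5 = 1.5611
χ² = 1.5611 + 1.5611 = 3.1222 ≈ 3.122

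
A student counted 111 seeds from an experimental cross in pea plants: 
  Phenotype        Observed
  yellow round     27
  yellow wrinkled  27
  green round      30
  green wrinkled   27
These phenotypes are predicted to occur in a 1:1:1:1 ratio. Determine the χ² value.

0.243

Expected counts for N = 111 under a 1:1:1:1 ratio (total parts = 4):
  yellow round: 111 × 1/4 = 27.75
  yellow wrinkled: 111 × 1/4 = 27.75
  green round: 111 × 1/4 = 27.75
  green wrinkled: 111 × 1/4 = 27.75
χ² = Σ (O − E)² / E
  yellow round: (27 − 27.75)² / 27.75 = 0.0203
  yellow wrinkled: (27 − 27.75)² / 27.75 = 0.0203
  green round: (30 − 27.75)² / 27.75 = 0.1824
  green wrinkled: (27 − 27.75)² / 27.75 = 0.0203
χ² = 0.0203 + 0.0203 + 0.1824 + 0.0203 = 0.2433 ≈ 0.243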